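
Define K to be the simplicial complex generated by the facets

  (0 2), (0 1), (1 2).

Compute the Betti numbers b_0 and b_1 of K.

b_0 = 1, b_1 = 1.

We work with the vertex ordering 0 < 1 < 2. The simplices of K, each written with vertices in increasing order, are:

  0-simplices (3): [0], [1], [2]
  1-simplices (3): [0,1], [0,2], [1,2]

giving chain groups C_0 ≅ Z^3, C_1 ≅ Z^3.

Boundary ∂_1: C_1 → C_0 sends each edge [p,q] (with p < q) to q − p.
This gives a 3×3 integer matrix of rank 2; reducing to Smith normal form yields diagonal entries (1,1).

Reading off H_k = ker ∂_k / im ∂_{k+1}:

  H_0: rank C_0 − rank ∂_1 = 3 − 2 = 1, and the invariant factors of ∂_1 are all 1, so H_0 = Z.
  H_1: rank ker ∂_1 − rank ∂_2 = (3 − 2) − 0 = 1, and there is no ∂_2, so H_1 = Z.

(K is a triangulation of the circle S^1.)

Hence the Betti numbers are b_0 = 1, b_1 = 1.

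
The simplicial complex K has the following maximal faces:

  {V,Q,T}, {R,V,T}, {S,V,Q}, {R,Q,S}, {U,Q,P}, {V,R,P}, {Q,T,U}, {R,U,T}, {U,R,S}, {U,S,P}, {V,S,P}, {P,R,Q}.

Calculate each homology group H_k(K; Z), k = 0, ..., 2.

Take the total order P < Q < R < S < T < U < V on the vertex set. Then K (dimension 2) consists of the simplices:

  0-simplices (7): P, Q, R, S, T, U, V
  1-simplices (18): PQ, PR, PS, PU, PV, QR, QS, QT, QU, QV, RS, RT, RU, RV, SU, SV, TU, TV
  2-simplices (12): PQR, PQU, PRV, PSU, PSV, QRS, QSV, QTU, QTV, RSU, RTU, RTV

giving chain groups C_0 ≅ Z^7, C_1 ≅ Z^18, C_2 ≅ Z^12.

The boundary map ∂_1: C_1 → C_0 sends each edge [p,q] (with p < q) to q − p.
This gives a 7×18 integer matrix of rank 6; reducing to Smith normal form yields diagonal entries (1,1,1,1,1,1).

Boundary ∂_2: C_2 → C_1 maps a triangle to the signed sum of its edges. For instance
  ∂PQR = QR − PR + PQ,
  ∂PSU = SU − PU + PS.
This gives a 18×12 integer matrix of rank 12; reducing to Smith normal form yields diagonal entries (1,1,1,1,1,1,1,1,1,1,1,2).

Now H_k = ker ∂_k / im ∂_{k+1}, so:

  H_0: rank C_0 − rank ∂_1 = 7 − 6 = 1, and the invariant factors of ∂_1 are all 1, so H_0 ≅ Z.
  H_1: rank ker ∂_1 − rank ∂_2 = (18 − 6) − 12 = 0, and ∂_2 has invariant factor 2 > 1, so H_1 ≅ Z_2.
  H_2: rank ker ∂_2 − rank ∂_3 = (12 − 12) − 0 = 0, and there is no ∂_3, so H_2 ≅ 0.

As a check, the Euler characteristic is 7 − 18 + 12 = 1, which agrees with 1 − 0 + 0 = 1.

H_0 ≅ Z,  H_1 ≅ Z_2,  H_2 = 0.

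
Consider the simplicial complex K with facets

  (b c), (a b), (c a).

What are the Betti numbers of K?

Fix the vertex order a < b < c and write every simplex with vertices in increasing order. Then dim K = 1 and the simplices of K are:

  0-simplices (3): a, b, c
  1-simplices (3): ab, ac, bc

giving chain groups C_0 ≅ Z^3, C_1 ≅ Z^3.

The boundary map ∂_1: C_1 → C_0 sends each edge [p,q] (with p < q) to q − p. For instance
  ∂ab = b − a.
As a 3×3 matrix over Z this has rank 2, with invariant factors (1,1).

Reading off H_k = ker ∂_k / im ∂_{k+1}:

  H_0: rank C_0 − rank ∂_1 = 3 − 2 = 1, and the invariant factors of ∂_1 are all 1, so H_0 = Z.
  H_1: rank ker ∂_1 − rank ∂_2 = (3 − 2) − 0 = 1, and there is no ∂_2, so H_1 = Z.

(K is a triangulation of the circle S^1.)

Hence the Betti numbers are b_0 = 1, b_1 = 1.

b_0 = 1, b_1 = 1.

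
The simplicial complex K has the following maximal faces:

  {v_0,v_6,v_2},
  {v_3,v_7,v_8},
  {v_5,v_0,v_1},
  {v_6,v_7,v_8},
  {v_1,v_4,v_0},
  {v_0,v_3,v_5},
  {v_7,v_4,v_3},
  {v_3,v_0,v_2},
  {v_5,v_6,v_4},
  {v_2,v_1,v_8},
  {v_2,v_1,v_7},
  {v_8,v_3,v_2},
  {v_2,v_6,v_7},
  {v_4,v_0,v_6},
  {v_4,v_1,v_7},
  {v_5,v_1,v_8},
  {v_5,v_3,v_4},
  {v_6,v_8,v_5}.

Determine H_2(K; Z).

Fix the vertex order v_0 < v_1 < v_2 < v_3 < v_4 < v_5 < v_6 < v_7 < v_8 and write every simplex with vertices in increasing order. Then dim K = 2 and the simplices of K are:

  0-simplices (9): [v_0], [v_1], [v_2], [v_3], [v_4], [v_5], [v_6], [v_7], [v_8]
  1-simplices (27): (27 of them)
  2-simplices (18): (18 of them)

so the chain groups are C_0 ≅ Z^9, C_1 ≅ Z^27, C_2 ≅ Z^18.

The boundary map ∂_1: C_1 → C_0 sends each edge [p,q] (with p < q) to q − p. For instance
  ∂[v_3,v_7] = [v_7] − [v_3].
As a 9×27 matrix over Z this has rank 8, with invariant factors (1,1,1,1,1,1,1,1).

∂_2: C_2 → C_1 acts by ∂[p,q,r] = [q,r] − [p,r] + [p,q]. For instance
  ∂[v_3,v_4,v_5] = [v_4,v_5] − [v_3,v_5] + [v_3,v_4],
  ∂[v_3,v_7,v_8] = [v_7,v_8] − [v_3,v_8] + [v_3,v_7].
As a 27×18 matrix over Z this has rank 18, with invariant factors (1,1,1,1,1,1,1,1,1,1,1,1,1,1,1,1,1,2).

Computing H_k = (kernel of ∂_k) / (image of ∂_{k+1}):

  H_2: rank ker ∂_2 − rank ∂_3 = (18 − 18) − 0 = 0, and there is no ∂_3, so H_2 ≅ 0.

H_2 ≅ 0.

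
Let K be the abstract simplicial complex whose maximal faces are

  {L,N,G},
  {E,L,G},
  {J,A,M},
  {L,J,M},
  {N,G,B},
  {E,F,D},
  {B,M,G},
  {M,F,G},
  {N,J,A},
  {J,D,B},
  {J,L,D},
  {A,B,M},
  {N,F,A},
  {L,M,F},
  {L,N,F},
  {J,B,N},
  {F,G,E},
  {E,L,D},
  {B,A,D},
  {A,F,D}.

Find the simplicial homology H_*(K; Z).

H_0 = Z,  H_1 = Z × Z/2,  H_2 = 0.

Order the vertices as A < B < D < E < F < G < J < L < M < N. Listing each simplex with vertices in this order, K has dimension 2 with simplices:

  0-simplices (10): A, B, D, E, F, G, J, L, M, N
  1-simplices (30): AB, AD, AF, AJ, AM, AN, BD, BG, BJ, BM, BN, DE, DF, DJ, DL, EF, EG, EL, FG, FL, FM, FN, GL, GM, GN, JL, JM, JN, LM, LN
  2-simplices (20): ABD, ABM, ADF, AFN, AJM, AJN, BDJ, BGM, BGN, BJN, DEF, DEL, DJL, EFG, EGL, FGM, FLM, FLN, GLN, JLM

so the chain groups are C_0 ≅ Z^10, C_1 ≅ Z^30, C_2 ≅ Z^20.

The boundary map ∂_1: C_1 → C_0 maps an edge to its endpoints' difference, ∂[p,q] = q − p. For instance
  ∂DF = F − D.
As a 10×30 matrix over Z this has rank 9, with invariant factors (1,1,1,1,1,1,1,1,1).

The boundary map ∂_2: C_2 → C_1 sends each 2-simplex [p,q,r] to [q,r] − [p,r] + [p,q]. For instance
  ∂GLN = LN − GN + GL,
  ∂FGM = GM − FM + FG.
The 30×20 boundary matrix has rank 20 and Smith normal form diag(1,1,1,1,1,1,1,1,1,1,1,1,1,1,1,1,1,1,1,2).

Now H_k = ker ∂_k / im ∂_{k+1}, so:

  H_0: rank C_0 − rank ∂_1 = 10 − 9 = 1, and the invariant factors of ∂_1 are all 1, so H_0 = Z.
  H_1: rank ker ∂_1 − rank ∂_2 = (30 − 9) − 20 = 1, and ∂_2 has invariant factor 2 > 1, so H_1 = Z × Z/2.
  H_2: rank ker ∂_2 − rank ∂_3 = (20 − 20) − 0 = 0, and there is no ∂_3, so H_2 = 0.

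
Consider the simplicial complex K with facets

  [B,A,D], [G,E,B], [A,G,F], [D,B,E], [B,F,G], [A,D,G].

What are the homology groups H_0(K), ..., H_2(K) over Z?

H_0 ≅ Z,  H_1 ≅ Z,  H_2 = 0.

Take the total order A < B < D < E < F < G on the vertex set. Then K (dimension 2) consists of the simplices:

  0-simplices (6): A, B, D, E, F, G
  1-simplices (12): AB, AD, AF, AG, BD, BE, BF, BG, DE, DG, EG, FG
  2-simplices (6): ABD, ADG, AFG, BDE, BEG, BFG

giving chain groups C_0 ≅ Z^6, C_1 ≅ Z^12, C_2 ≅ Z^6.

∂_1: C_1 → C_0 maps an edge to its endpoints' difference, ∂[p,q] = q − p. For instance
  ∂EG = G − E.
This gives a 6×12 integer matrix of rank 5; reducing to Smith normal form yields diagonal entries (1,1,1,1,1).

The boundary map ∂_2: C_2 → C_1 maps a triangle to the signed sum of its edges. For instance
  ∂BEG = EG − BG + BE,
  ∂ABD = BD − AD + AB.
The resulting 12×6 matrix has rank 6, and its Smith normal form has invariant factors (1,1,1,1,1,1).

Reading off H_k = ker ∂_k / im ∂_{k+1}:

  H_0: rank C_0 − rank ∂_1 = 6 − 5 = 1, and the invariant factors of ∂_1 are all 1, so H_0 = Z.
  H_1: rank ker ∂_1 − rank ∂_2 = (12 − 5) − 6 = 1, and the invariant factors of ∂_2 are all 1, so H_1 = Z.
  H_2: rank ker ∂_2 − rank ∂_3 = (6 − 6) − 0 = 0, and there is no ∂_3, so H_2 = 0.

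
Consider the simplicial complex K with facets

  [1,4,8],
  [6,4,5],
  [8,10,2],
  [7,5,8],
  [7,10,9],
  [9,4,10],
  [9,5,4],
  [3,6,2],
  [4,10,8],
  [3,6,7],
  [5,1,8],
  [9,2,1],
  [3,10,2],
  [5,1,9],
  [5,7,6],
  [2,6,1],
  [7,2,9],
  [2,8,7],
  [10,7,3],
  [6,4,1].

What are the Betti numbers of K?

b_0 = 1, b_1 = 1, b_2 = 0.

Take the total order 1 < 2 < 3 < 4 < 5 < 6 < 7 < 8 < 9 < 10 on the vertex set. Then K (dimension 2) consists of the simplices:

  0-simplices (10): [1], [2], [3], [4], [5], [6], [7], [8], [9], [10]
  1-simplices (30): (30 of them)
  2-simplices (20): (20 of them)

so the chain groups are C_0 ≅ Z^10, C_1 ≅ Z^30, C_2 ≅ Z^20.

∂_1: C_1 → C_0 is given by ∂[p,q] = [q] − [p].
This gives a 10×30 integer matrix of rank 9; reducing to Smith normal form yields diagonal entries (1,1,1,1,1,1,1,1,1).

∂_2: C_2 → C_1 sends each 2-simplex [p,q,r] to [q,r] − [p,r] + [p,q]. For instance
  ∂[2,3,10] = [3,10] − [2,10] + [2,3],
  ∂[4,9,10] = [9,10] − [4,10] + [4,9].
This gives a 30×20 integer matrix of rank 20; reducing to Smith normal form yields diagonal entries (1,1,1,1,1,1,1,1,1,1,1,1,1,1,1,1,1,1,1,2).

Now H_k = ker ∂_k / im ∂_{k+1}, so:

  H_0: rank C_0 − rank ∂_1 = 10 − 9 = 1, and the invariant factors of ∂_1 are all 1, so H_0 ≅ Z.
  H_1: rank ker ∂_1 − rank ∂_2 = (30 − 9) − 20 = 1, and ∂_2 has invariant factor 2 > 1, so H_1 ≅ Z ⊕ Z_2.
  H_2: rank ker ∂_2 − rank ∂_3 = (20 − 20) − 0 = 0, and there is no ∂_3, so H_2 ≅ 0.

Hence the Betti numbers are b_0 = 1, b_1 = 1, b_2 = 0.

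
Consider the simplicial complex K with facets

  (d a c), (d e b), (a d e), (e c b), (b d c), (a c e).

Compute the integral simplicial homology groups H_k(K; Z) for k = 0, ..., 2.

Order the vertices as a < b < c < d < e. Listing each simplex with vertices in this order, K has dimension 2 with simplices:

  0-simplices (5): a, b, c, d, e
  1-simplices (9): ac, ad, ae, bc, bd, be, cd, ce, de
  2-simplices (6): acd, ace, ade, bcd, bce, bde

giving chain groups C_0 ≅ Z^5, C_1 ≅ Z^9, C_2 ≅ Z^6.

∂_1: C_1 → C_0 sends each edge [p,q] (with p < q) to q − p. For instance
  ∂be = e − b.
The resulting 5×9 matrix has rank 4, and its Smith normal form has invariant factors (1,1,1,1).

Boundary ∂_2: C_2 → C_1 maps a triangle to the signed sum of its edges. For instance
  ∂bce = ce − be + bc,
  ∂bcd = cd − bd + bc.
The resulting 9×6 matrix has rank 5, and its Smith normal form has invariant factors (1,1,1,1,1).

Computing H_k = (kernel of ∂_k) / (image of ∂_{k+1}):

  H_0: rank C_0 − rank ∂_1 = 5 − 4 = 1, and the invariant factors of ∂_1 are all 1, so H_0 ≅ Z.
  H_1: rank ker ∂_1 − rank ∂_2 = (9 − 4) − 5 = 0, and the invariant factors of ∂_2 are all 1, so H_1 ≅ 0.
  H_2: rank ker ∂_2 − rank ∂_3 = (6 − 5) − 0 = 1, and there is no ∂_3, so H_2 ≅ Z.

H_0 = Z,  H_1 = 0,  H_2 = Z.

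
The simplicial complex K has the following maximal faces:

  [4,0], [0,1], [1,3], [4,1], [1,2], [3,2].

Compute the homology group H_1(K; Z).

H_1 = Z^2.

Take the total order 0 < 1 < 2 < 3 < 4 on the vertex set. Then K (dimension 1) consists of the simplices:

  0-simplices (5): [0], [1], [2], [3], [4]
  1-simplices (6): [0,1], [0,4], [1,2], [1,3], [1,4], [2,3]

Hence C_0 ≅ Z^5, C_1 ≅ Z^6.

The boundary map ∂_1: C_1 → C_0 is given by ∂[p,q] = [q] − [p]. For instance
  ∂[1,4] = [4] − [1].
As a 5×6 matrix over Z this has rank 4, with invariant factors (1,1,1,1).

Computing H_k = (kernel of ∂_k) / (image of ∂_{k+1}):

  H_1: rank ker ∂_1 − rank ∂_2 = (6 − 4) − 0 = 2, and there is no ∂_2, so H_1 = Z^2.

(K is a triangulation of a wedge of 2 circles.)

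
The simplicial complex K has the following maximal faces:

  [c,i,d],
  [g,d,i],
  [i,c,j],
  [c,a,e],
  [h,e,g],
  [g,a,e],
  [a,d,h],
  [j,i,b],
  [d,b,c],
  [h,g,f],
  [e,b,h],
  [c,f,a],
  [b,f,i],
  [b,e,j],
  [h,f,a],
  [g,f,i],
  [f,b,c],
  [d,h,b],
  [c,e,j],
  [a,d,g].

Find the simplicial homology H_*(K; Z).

H_0 ≅ Z,  H_1 ≅ Z ⊕ Z/2,  H_2 = 0.

Fix the vertex order a < b < c < d < e < f < g < h < i < j and write every simplex with vertices in increasing order. Then dim K = 2 and the simplices of K are:

  0-simplices (10): a, b, c, d, e, f, g, h, i, j
  1-simplices (30): ac, ad, ae, af, ag, ah, bc, bd, be, bf, bh, bi, bj, cd, ce, cf, ci, cj, dg, dh, di, eg, eh, ej, fg, fh, fi, gh, gi, ij
  2-simplices (20): ace, acf, adg, adh, aeg, afh, bcd, bcf, bdh, beh, bej, bfi, bij, cdi, cej, cij, dgi, egh, fgh, fgi

so the chain groups are C_0 ≅ Z^10, C_1 ≅ Z^30, C_2 ≅ Z^20.

∂_1: C_1 → C_0 sends each edge [p,q] (with p < q) to q − p.
As a 10×30 matrix over Z this has rank 9, with invariant factors (1,1,1,1,1,1,1,1,1).

∂_2: C_2 → C_1 sends each 2-simplex [p,q,r] to [q,r] − [p,r] + [p,q]. For instance
  ∂cdi = di − ci + cd,
  ∂adg = dg − ag + ad.
As a 30×20 matrix over Z this has rank 20, with invariant factors (1,1,1,1,1,1,1,1,1,1,1,1,1,1,1,1,1,1,1,2).

From H_k ≅ ker(∂_k) / im(∂_{k+1}) we obtain:

  H_0: rank C_0 − rank ∂_1 = 10 − 9 = 1, and the invariant factors of ∂_1 are all 1, so H_0 = Z.
  H_1: rank ker ∂_1 − rank ∂_2 = (30 − 9) − 20 = 1, and ∂_2 has invariant factor 2 > 1, so H_1 = Z ⊕ Z/2.
  H_2: rank ker ∂_2 − rank ∂_3 = (20 − 20) − 0 = 0, and there is no ∂_3, so H_2 = 0.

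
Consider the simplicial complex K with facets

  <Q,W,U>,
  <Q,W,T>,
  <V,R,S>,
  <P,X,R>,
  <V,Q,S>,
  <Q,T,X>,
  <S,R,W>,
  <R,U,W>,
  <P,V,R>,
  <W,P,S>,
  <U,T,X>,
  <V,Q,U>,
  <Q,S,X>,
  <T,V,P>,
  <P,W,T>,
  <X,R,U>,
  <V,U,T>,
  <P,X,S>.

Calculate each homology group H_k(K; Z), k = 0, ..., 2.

Order the vertices as P < Q < R < S < T < U < V < W < X. Listing each simplex with vertices in this order, K has dimension 2 with simplices:

  0-simplices (9): P, Q, R, S, T, U, V, W, X
  1-simplices (27): PR, PS, PT, PV, PW, PX, QS, QT, QU, QV, QW, QX, RS, RU, RV, RW, RX, SV, SW, SX, TU, TV, TW, TX, UV, UW, UX
  2-simplices (18): PRV, PRX, PSW, PSX, PTV, PTW, QSV, QSX, QTW, QTX, QUV, QUW, RSV, RSW, RUW, RUX, TUV, TUX

giving chain groups C_0 ≅ Z^9, C_1 ≅ Z^27, C_2 ≅ Z^18.

The boundary map ∂_1: C_1 → C_0 is given by ∂[p,q] = [q] − [p]. For instance
  ∂RX = X − R.
The resulting 9×27 matrix has rank 8, and its Smith normal form has invariant factors (1,1,1,1,1,1,1,1).

The boundary map ∂_2: C_2 → C_1 sends each 2-simplex [p,q,r] to [q,r] − [p,r] + [p,q]. For instance
  ∂QSX = SX − QX + QS,
  ∂TUX = UX − TX + TU.
As a 27×18 matrix over Z this has rank 18, with invariant factors (1,1,1,1,1,1,1,1,1,1,1,1,1,1,1,1,1,2).

Computing H_k = (kernel of ∂_k) / (image of ∂_{k+1}):

  H_0: rank C_0 − rank ∂_1 = 9 − 8 = 1, and the invariant factors of ∂_1 are all 1, so H_0 ≅ Z.
  H_1: rank ker ∂_1 − rank ∂_2 = (27 − 8) − 18 = 1, and ∂_2 has invariant factor 2 > 1, so H_1 ≅ Z ⊕ Z/2Z.
  H_2: rank ker ∂_2 − rank ∂_3 = (18 − 18) − 0 = 0, and there is no ∂_3, so H_2 ≅ 0.

H_0 ≅ Z,  H_1 ≅ Z ⊕ Z/2Z,  H_2 = 0.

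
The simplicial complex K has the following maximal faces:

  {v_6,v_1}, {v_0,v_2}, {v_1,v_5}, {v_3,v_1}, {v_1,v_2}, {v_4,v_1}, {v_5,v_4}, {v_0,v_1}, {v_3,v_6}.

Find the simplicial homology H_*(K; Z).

H_0 = Z,  H_1 = Z^3.

We work with the vertex ordering v_0 < v_1 < v_2 < v_3 < v_4 < v_5 < v_6. The simplices of K, each written with vertices in increasing order, are:

  0-simplices (7): [v_0], [v_1], [v_2], [v_3], [v_4], [v_5], [v_6]
  1-simplices (9): [v_0,v_1], [v_0,v_2], [v_1,v_2], [v_1,v_3], [v_1,v_4], [v_1,v_5], [v_1,v_6], [v_3,v_6], [v_4,v_5]

Hence C_0 ≅ Z^7, C_1 ≅ Z^9.

The boundary map ∂_1: C_1 → C_0 is given by ∂[p,q] = [q] − [p].
As a 7×9 matrix over Z this has rank 6, with invariant factors (1,1,1,1,1,1).

Computing H_k = (kernel of ∂_k) / (image of ∂_{k+1}):

  H_0: rank C_0 − rank ∂_1 = 7 − 6 = 1, and the invariant factors of ∂_1 are all 1, so H_0 ≅ Z.
  H_1: rank ker ∂_1 − rank ∂_2 = (9 − 6) − 0 = 3, and there is no ∂_2, so H_1 ≅ Z^3.

As a check, the Euler characteristic is 7 − 9 = -2, which agrees with 1 − 3 = -2.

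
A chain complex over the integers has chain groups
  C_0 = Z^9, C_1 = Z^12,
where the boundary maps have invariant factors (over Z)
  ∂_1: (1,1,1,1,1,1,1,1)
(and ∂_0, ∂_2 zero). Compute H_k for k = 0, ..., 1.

H_0: b_0 = 9 − 0 − 8 = 1; torsion from ∂_1 factors > 1: none. So H_0 ≅ Z.
H_1: b_1 = 12 − 8 − 0 = 4; torsion from ∂_2 factors > 1: none. So H_1 ≅ Z^4.

H_0 ≅ Z,  H_1 ≅ Z^4.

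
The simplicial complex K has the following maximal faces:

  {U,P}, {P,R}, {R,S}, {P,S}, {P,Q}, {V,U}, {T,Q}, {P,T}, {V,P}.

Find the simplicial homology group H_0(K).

Order the vertices as P < Q < R < S < T < U < V. Listing each simplex with vertices in this order, K has dimension 1 with simplices:

  0-simplices (7): P, Q, R, S, T, U, V
  1-simplices (9): PQ, PR, PS, PT, PU, PV, QT, RS, UV

giving chain groups C_0 ≅ Z^7, C_1 ≅ Z^9.

The boundary map ∂_1: C_1 → C_0 sends each edge [p,q] (with p < q) to q − p.
The resulting 7×9 matrix has rank 6, and its Smith normal form has invariant factors (1,1,1,1,1,1).

Computing H_k = (kernel of ∂_k) / (image of ∂_{k+1}):

  H_0: rank C_0 − rank ∂_1 = 7 − 6 = 1, and the invariant factors of ∂_1 are all 1, so H_0 = Z.

H_0 ≅ Z.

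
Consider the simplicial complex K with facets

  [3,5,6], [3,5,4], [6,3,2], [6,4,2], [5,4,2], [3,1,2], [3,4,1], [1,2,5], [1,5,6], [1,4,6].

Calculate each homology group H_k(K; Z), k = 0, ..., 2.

H_0 = Z,  H_1 = Z/2,  H_2 = 0.

Take the total order 1 < 2 < 3 < 4 < 5 < 6 on the vertex set. Then K (dimension 2) consists of the simplices:

  0-simplices (6): [1], [2], [3], [4], [5], [6]
  1-simplices (15): [1,2], [1,3], [1,4], [1,5], [1,6], [2,3], [2,4], [2,5], [2,6], [3,4], [3,5], [3,6], [4,5], [4,6], [5,6]
  2-simplices (10): [1,2,3], [1,2,5], [1,3,4], [1,4,6], [1,5,6], [2,3,6], [2,4,5], [2,4,6], [3,4,5], [3,5,6]

Hence C_0 ≅ Z^6, C_1 ≅ Z^15, C_2 ≅ Z^10.

The boundary map ∂_1: C_1 → C_0 is given by ∂[p,q] = [q] − [p].
The resulting 6×15 matrix has rank 5, and its Smith normal form has invariant factors (1,1,1,1,1).

∂_2: C_2 → C_1 sends each 2-simplex [p,q,r] to [q,r] − [p,r] + [p,q]. For instance
  ∂[1,4,6] = [4,6] − [1,6] + [1,4],
  ∂[1,2,3] = [2,3] − [1,3] + [1,2].
The resulting 15×10 matrix has rank 10, and its Smith normal form has invariant factors (1,1,1,1,1,1,1,1,1,2).

Computing H_k = (kernel of ∂_k) / (image of ∂_{k+1}):

  H_0: rank C_0 − rank ∂_1 = 6 − 5 = 1, and the invariant factors of ∂_1 are all 1, so H_0 = Z.
  H_1: rank ker ∂_1 − rank ∂_2 = (15 − 5) − 10 = 0, and ∂_2 has invariant factor 2 > 1, so H_1 = Z/2.
  H_2: rank ker ∂_2 − rank ∂_3 = (10 − 10) − 0 = 0, and there is no ∂_3, so H_2 = 0.

As a check, the Euler characteristic is 6 − 15 + 10 = 1, which agrees with 1 − 0 + 0 = 1.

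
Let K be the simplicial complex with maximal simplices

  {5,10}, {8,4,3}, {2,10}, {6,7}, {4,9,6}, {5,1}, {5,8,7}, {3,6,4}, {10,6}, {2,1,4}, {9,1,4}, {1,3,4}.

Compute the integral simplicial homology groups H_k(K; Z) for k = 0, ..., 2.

H_0 = Z,  H_1 = Z^4,  H_2 = 0.

Order the vertices as 1 < 2 < 3 < 4 < 5 < 6 < 7 < 8 < 9 < 10. Listing each simplex with vertices in this order, K has dimension 2 with simplices:

  0-simplices (10): [1], [2], [3], [4], [5], [6], [7], [8], [9], [10]
  1-simplices (20): [1,2], [1,3], [1,4], [1,5], [1,9], [2,4], [2,10], [3,4], [3,6], [3,8], [4,6], [4,8], [4,9], [5,7], [5,8], [5,10], [6,7], [6,9], [6,10], [7,8]
  2-simplices (7): [1,2,4], [1,3,4], [1,4,9], [3,4,6], [3,4,8], [4,6,9], [5,7,8]

giving chain groups C_0 ≅ Z^10, C_1 ≅ Z^20, C_2 ≅ Z^7.

Boundary ∂_1: C_1 → C_0 is given by ∂[p,q] = [q] − [p]. For instance
  ∂[3,6] = [6] − [3].
This gives a 10×20 integer matrix of rank 9; reducing to Smith normal form yields diagonal entries (1,1,1,1,1,1,1,1,1).

Boundary ∂_2: C_2 → C_1 maps a triangle to the signed sum of its edges. For instance
  ∂[1,3,4] = [3,4] − [1,4] + [1,3],
  ∂[1,2,4] = [2,4] − [1,4] + [1,2].
The 20×7 boundary matrix has rank 7 and Smith normal form diag(1,1,1,1,1,1,1).

Computing H_k = (kernel of ∂_k) / (image of ∂_{k+1}):

  H_0: rank C_0 − rank ∂_1 = 10 − 9 = 1, and the invariant factors of ∂_1 are all 1, so H_0 = Z.
  H_1: rank ker ∂_1 − rank ∂_2 = (20 − 9) − 7 = 4, and the invariant factors of ∂_2 are all 1, so H_1 = Z^4.
  H_2: rank ker ∂_2 − rank ∂_3 = (7 − 7) − 0 = 0, and there is no ∂_3, so H_2 = 0.

As a check, the Euler characteristic is 10 − 20 + 7 = -3, which agrees with 1 − 4 + 0 = -3.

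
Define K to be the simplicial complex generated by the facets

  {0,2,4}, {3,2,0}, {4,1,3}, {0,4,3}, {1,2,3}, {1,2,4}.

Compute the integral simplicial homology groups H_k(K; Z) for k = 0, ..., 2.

H_0 ≅ Z,  H_1 = 0,  H_2 ≅ Z.

Fix the vertex order 0 < 1 < 2 < 3 < 4 and write every simplex with vertices in increasing order. Then dim K = 2 and the simplices of K are:

  0-simplices (5): [0], [1], [2], [3], [4]
  1-simplices (9): [0,2], [0,3], [0,4], [1,2], [1,3], [1,4], [2,3], [2,4], [3,4]
  2-simplices (6): [0,2,3], [0,2,4], [0,3,4], [1,2,3], [1,2,4], [1,3,4]

so the chain groups are C_0 ≅ Z^5, C_1 ≅ Z^9, C_2 ≅ Z^6.

∂_1: C_1 → C_0 is given by ∂[p,q] = [q] − [p]. For instance
  ∂[1,3] = [3] − [1].
This gives a 5×9 integer matrix of rank 4; reducing to Smith normal form yields diagonal entries (1,1,1,1).

The boundary map ∂_2: C_2 → C_1 acts by ∂[p,q,r] = [q,r] − [p,r] + [p,q]. For instance
  ∂[1,2,3] = [2,3] − [1,3] + [1,2],
  ∂[1,2,4] = [2,4] − [1,4] + [1,2].
The resulting 9×6 matrix has rank 5, and its Smith normal form has invariant factors (1,1,1,1,1).

From H_k ≅ ker(∂_k) / im(∂_{k+1}) we obtain:

  H_0: rank C_0 − rank ∂_1 = 5 − 4 = 1, and the invariant factors of ∂_1 are all 1, so H_0 ≅ Z.
  H_1: rank ker ∂_1 − rank ∂_2 = (9 − 4) − 5 = 0, and the invariant factors of ∂_2 are all 1, so H_1 ≅ 0.
  H_2: rank ker ∂_2 − rank ∂_3 = (6 − 5) − 0 = 1, and there is no ∂_3, so H_2 ≅ Z.

(K is a triangulation of the 2-sphere S^2.)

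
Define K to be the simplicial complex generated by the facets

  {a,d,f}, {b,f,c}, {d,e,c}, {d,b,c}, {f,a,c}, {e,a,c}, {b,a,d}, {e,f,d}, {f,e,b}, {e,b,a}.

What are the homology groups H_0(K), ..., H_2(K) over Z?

Take the total order a < b < c < d < e < f on the vertex set. Then K (dimension 2) consists of the simplices:

  0-simplices (6): a, b, c, d, e, f
  1-simplices (15): ab, ac, ad, ae, af, bc, bd, be, bf, cd, ce, cf, de, df, ef
  2-simplices (10): abd, abe, ace, acf, adf, bcd, bcf, bef, cde, def

Hence C_0 ≅ Z^6, C_1 ≅ Z^15, C_2 ≅ Z^10.

Boundary ∂_1: C_1 → C_0 maps an edge to its endpoints' difference, ∂[p,q] = q − p. For instance
  ∂ce = e − c.
The resulting 6×15 matrix has rank 5, and its Smith normal form has invariant factors (1,1,1,1,1).

Boundary ∂_2: C_2 → C_1 sends each 2-simplex [p,q,r] to [q,r] − [p,r] + [p,q]. For instance
  ∂bcd = cd − bd + bc,
  ∂cde = de − ce + cd.
The resulting 15×10 matrix has rank 10, and its Smith normal form has invariant factors (1,1,1,1,1,1,1,1,1,2).

Now H_k = ker ∂_k / im ∂_{k+1}, so:

  H_0: rank C_0 − rank ∂_1 = 6 − 5 = 1, and the invariant factors of ∂_1 are all 1, so H_0 ≅ Z.
  H_1: rank ker ∂_1 − rank ∂_2 = (15 − 5) − 10 = 0, and ∂_2 has invariant factor 2 > 1, so H_1 ≅ Z/2Z.
  H_2: rank ker ∂_2 − rank ∂_3 = (10 − 10) − 0 = 0, and there is no ∂_3, so H_2 ≅ 0.

H_0 = Z,  H_1 = Z/2Z,  H_2 = 0.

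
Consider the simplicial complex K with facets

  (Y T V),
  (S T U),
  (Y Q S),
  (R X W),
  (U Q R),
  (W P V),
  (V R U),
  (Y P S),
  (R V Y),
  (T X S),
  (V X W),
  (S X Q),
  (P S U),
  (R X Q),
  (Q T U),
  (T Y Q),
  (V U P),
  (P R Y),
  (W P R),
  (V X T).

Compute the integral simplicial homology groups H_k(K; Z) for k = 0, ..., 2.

Take the total order P < Q < R < S < T < U < V < W < X < Y on the vertex set. Then K (dimension 2) consists of the simplices:

  0-simplices (10): P, Q, R, S, T, U, V, W, X, Y
  1-simplices (30): PR, PS, PU, PV, PW, PY, QR, QS, QT, QU, QX, QY, RU, RV, RW, RX, RY, ST, SU, SX, SY, TU, TV, TX, TY, UV, VW, VX, VY, WX
  2-simplices (20): PRW, PRY, PSU, PSY, PUV, PVW, QRU, QRX, QSX, QSY, QTU, QTY, RUV, RVY, RWX, STU, STX, TVX, TVY, VWX

giving chain groups C_0 ≅ Z^10, C_1 ≅ Z^30, C_2 ≅ Z^20.

Boundary ∂_1: C_1 → C_0 sends each edge [p,q] (with p < q) to q − p. For instance
  ∂PW = W − P.
As a 10×30 matrix over Z this has rank 9, with invariant factors (1,1,1,1,1,1,1,1,1).

Boundary ∂_2: C_2 → C_1 acts by ∂[p,q,r] = [q,r] − [p,r] + [p,q]. For instance
  ∂PRY = RY − PY + PR,
  ∂TVY = VY − TY + TV.
The resulting 30×20 matrix has rank 20, and its Smith normal form has invariant factors (1,1,1,1,1,1,1,1,1,1,1,1,1,1,1,1,1,1,1,2).

Computing H_k = (kernel of ∂_k) / (image of ∂_{k+1}):

  H_0: rank C_0 − rank ∂_1 = 10 − 9 = 1, and the invariant factors of ∂_1 are all 1, so H_0 ≅ Z.
  H_1: rank ker ∂_1 − rank ∂_2 = (30 − 9) − 20 = 1, and ∂_2 has invariant factor 2 > 1, so H_1 ≅ Z ⊕ Z/2.
  H_2: rank ker ∂_2 − rank ∂_3 = (20 − 20) − 0 = 0, and there is no ∂_3, so H_2 ≅ 0.

As a check, the Euler characteristic is 10 − 30 + 20 = 0, which agrees with 1 − 1 + 0 = 0.

H_0 ≅ Z,  H_1 ≅ Z ⊕ Z/2,  H_2 = 0.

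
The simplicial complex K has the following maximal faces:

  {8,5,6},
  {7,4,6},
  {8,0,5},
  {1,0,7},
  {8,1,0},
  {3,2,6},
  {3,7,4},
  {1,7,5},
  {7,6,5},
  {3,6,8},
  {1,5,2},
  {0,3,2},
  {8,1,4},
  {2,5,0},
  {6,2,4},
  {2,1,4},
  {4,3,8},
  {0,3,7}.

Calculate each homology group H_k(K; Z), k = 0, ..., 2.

H_0 = Z,  H_1 = Z ⊕ Z/2Z,  H_2 = 0.

Order the vertices as 0 < 1 < 2 < 3 < 4 < 5 < 6 < 7 < 8. Listing each simplex with vertices in this order, K has dimension 2 with simplices:

  0-simplices (9): [0], [1], [2], [3], [4], [5], [6], [7], [8]
  1-simplices (27): (27 of them)
  2-simplices (18): [0,1,7], [0,1,8], [0,2,3], [0,2,5], [0,3,7], [0,5,8], [1,2,4], [1,2,5], [1,4,8], [1,5,7], [2,3,6], [2,4,6], [3,4,7], [3,4,8], [3,6,8], [4,6,7], [5,6,7], [5,6,8]

giving chain groups C_0 ≅ Z^9, C_1 ≅ Z^27, C_2 ≅ Z^18.

The boundary map ∂_1: C_1 → C_0 maps an edge to its endpoints' difference, ∂[p,q] = q − p.
The 9×27 boundary matrix has rank 8 and Smith normal form diag(1,1,1,1,1,1,1,1).

The boundary map ∂_2: C_2 → C_1 sends each 2-simplex [p,q,r] to [q,r] − [p,r] + [p,q]. For instance
  ∂[2,4,6] = [4,6] − [2,6] + [2,4],
  ∂[4,6,7] = [6,7] − [4,7] + [4,6].
The resulting 27×18 matrix has rank 18, and its Smith normal form has invariant factors (1,1,1,1,1,1,1,1,1,1,1,1,1,1,1,1,1,2).

Now H_k = ker ∂_k / im ∂_{k+1}, so:

  H_0: rank C_0 − rank ∂_1 = 9 − 8 = 1, and the invariant factors of ∂_1 are all 1, so H_0 ≅ Z.
  H_1: rank ker ∂_1 − rank ∂_2 = (27 − 8) − 18 = 1, and ∂_2 has invariant factor 2 > 1, so H_1 ≅ Z ⊕ Z/2Z.
  H_2: rank ker ∂_2 − rank ∂_3 = (18 − 18) − 0 = 0, and there is no ∂_3, so H_2 ≅ 0.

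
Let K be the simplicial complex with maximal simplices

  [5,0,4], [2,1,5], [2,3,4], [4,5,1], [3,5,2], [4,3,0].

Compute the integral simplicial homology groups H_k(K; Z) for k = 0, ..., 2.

We work with the vertex ordering 0 < 1 < 2 < 3 < 4 < 5. The simplices of K, each written with vertices in increasing order, are:

  0-simplices (6): [0], [1], [2], [3], [4], [5]
  1-simplices (12): [0,3], [0,4], [0,5], [1,2], [1,4], [1,5], [2,3], [2,4], [2,5], [3,4], [3,5], [4,5]
  2-simplices (6): [0,3,4], [0,4,5], [1,2,5], [1,4,5], [2,3,4], [2,3,5]

Hence C_0 ≅ Z^6, C_1 ≅ Z^12, C_2 ≅ Z^6.

∂_1: C_1 → C_0 sends each edge [p,q] (with p < q) to q − p.
The 6×12 boundary matrix has rank 5 and Smith normal form diag(1,1,1,1,1).

Boundary ∂_2: C_2 → C_1 acts by ∂[p,q,r] = [q,r] − [p,r] + [p,q]. For instance
  ∂[2,3,4] = [3,4] − [2,4] + [2,3],
  ∂[0,3,4] = [3,4] − [0,4] + [0,3].
This gives a 12×6 integer matrix of rank 6; reducing to Smith normal form yields diagonal entries (1,1,1,1,1,1).

Computing H_k = (kernel of ∂_k) / (image of ∂_{k+1}):

  H_0: rank C_0 − rank ∂_1 = 6 − 5 = 1, and the invariant factors of ∂_1 are all 1, so H_0 ≅ Z.
  H_1: rank ker ∂_1 − rank ∂_2 = (12 − 5) − 6 = 1, and the invariant factors of ∂_2 are all 1, so H_1 ≅ Z.
  H_2: rank ker ∂_2 − rank ∂_3 = (6 − 6) − 0 = 0, and there is no ∂_3, so H_2 ≅ 0.

H_0 = Z,  H_1 = Z,  H_2 = 0.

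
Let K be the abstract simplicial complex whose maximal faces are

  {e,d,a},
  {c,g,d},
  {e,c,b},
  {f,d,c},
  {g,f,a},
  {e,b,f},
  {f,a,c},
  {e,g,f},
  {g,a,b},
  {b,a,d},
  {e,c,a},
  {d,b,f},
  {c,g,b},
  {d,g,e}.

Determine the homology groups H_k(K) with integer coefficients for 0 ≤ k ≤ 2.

Fix the vertex order a < b < c < d < e < f < g and write every simplex with vertices in increasing order. Then dim K = 2 and the simplices of K are:

  0-simplices (7): a, b, c, d, e, f, g
  1-simplices (21): ab, ac, ad, ae, af, ag, bc, bd, be, bf, bg, cd, ce, cf, cg, de, df, dg, ef, eg, fg
  2-simplices (14): abd, abg, ace, acf, ade, afg, bce, bcg, bdf, bef, cdf, cdg, deg, efg

so the chain groups are C_0 ≅ Z^7, C_1 ≅ Z^21, C_2 ≅ Z^14.

The boundary map ∂_1: C_1 → C_0 is given by ∂[p,q] = [q] − [p]. For instance
  ∂ce = e − c.
The resulting 7×21 matrix has rank 6, and its Smith normal form has invariant factors (1,1,1,1,1,1).

∂_2: C_2 → C_1 maps a triangle to the signed sum of its edges. For instance
  ∂abg = bg − ag + ab,
  ∂acf = cf − af + ac.
The 21×14 boundary matrix has rank 13 and Smith normal form diag(1,1,1,1,1,1,1,1,1,1,1,1,1).

Reading off H_k = ker ∂_k / im ∂_{k+1}:

  H_0: rank C_0 − rank ∂_1 = 7 − 6 = 1, and the invariant factors of ∂_1 are all 1, so H_0 ≅ Z.
  H_1: rank ker ∂_1 − rank ∂_2 = (21 − 6) − 13 = 2, and the invariant factors of ∂_2 are all 1, so H_1 ≅ Z^2.
  H_2: rank ker ∂_2 − rank ∂_3 = (14 − 13) − 0 = 1, and there is no ∂_3, so H_2 ≅ Z.

As a check, the Euler characteristic is 7 − 21 + 14 = 0, which agrees with 1 − 2 + 1 = 0.

H_0 = Z,  H_1 = Z^2,  H_2 = Z.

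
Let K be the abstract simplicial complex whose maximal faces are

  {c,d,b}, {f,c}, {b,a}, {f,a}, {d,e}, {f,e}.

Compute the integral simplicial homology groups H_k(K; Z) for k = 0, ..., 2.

H_0 ≅ Z,  H_1 ≅ Z^2,  H_2 = 0.

K has 6 vertices, 8 edges, 1 triangle.
rank ∂_0 = 0, rank ∂_1 = 5 ⇒ b_0 = 6 − 0 − 5 = 1; all invariant factors of ∂_1 are 1 so no torsion. So H_0 = Z.
rank ∂_1 = 5, rank ∂_2 = 1 ⇒ b_1 = 8 − 5 − 1 = 2; all invariant factors of ∂_2 are 1 so no torsion. So H_1 = Z^2.
rank ∂_2 = 1, rank ∂_3 = 0 ⇒ b_2 = 1 − 1 − 0 = 0. So H_2 = 0.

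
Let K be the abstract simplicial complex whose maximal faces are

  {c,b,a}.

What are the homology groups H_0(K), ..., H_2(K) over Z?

We work with the vertex ordering a < b < c. The simplices of K, each written with vertices in increasing order, are:

  0-simplices (3): a, b, c
  1-simplices (3): ab, ac, bc
  2-simplices (1): abc

so the chain groups are C_0 ≅ Z^3, C_1 ≅ Z^3, C_2 ≅ Z^1.

The boundary map ∂_1: C_1 → C_0 sends each edge [p,q] (with p < q) to q − p.
The resulting 3×3 matrix has rank 2, and its Smith normal form has invariant factors (1,1).

The boundary map ∂_2: C_2 → C_1 acts by ∂[p,q,r] = [q,r] − [p,r] + [p,q]. For instance
  ∂abc = bc − ac + ab.
The 3×1 boundary matrix has rank 1 and Smith normal form diag(1).

Computing H_k = (kernel of ∂_k) / (image of ∂_{k+1}):

  H_0: rank C_0 − rank ∂_1 = 3 − 2 = 1, and the invariant factors of ∂_1 are all 1, so H_0 = Z.
  H_1: rank ker ∂_1 − rank ∂_2 = (3 − 2) − 1 = 0, and the invariant factors of ∂_2 are all 1, so H_1 = 0.
  H_2: rank ker ∂_2 − rank ∂_3 = (1 − 1) − 0 = 0, and there is no ∂_3, so H_2 = 0.

As a check, the Euler characteristic is 3 − 3 + 1 = 1, which agrees with 1 − 0 + 0 = 1.

H_0 ≅ Z,  H_1 = 0,  H_2 = 0.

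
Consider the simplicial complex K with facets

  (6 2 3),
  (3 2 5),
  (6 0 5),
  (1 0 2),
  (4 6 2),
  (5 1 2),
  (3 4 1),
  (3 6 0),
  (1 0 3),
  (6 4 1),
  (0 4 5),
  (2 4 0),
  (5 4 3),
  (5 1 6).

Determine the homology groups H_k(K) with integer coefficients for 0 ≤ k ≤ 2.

H_0 = Z,  H_1 = Z^2,  H_2 = Z.

K has 7 vertices, 21 edges, 14 triangles.
rank ∂_0 = 0, rank ∂_1 = 6 ⇒ b_0 = 7 − 0 − 6 = 1; all invariant factors of ∂_1 are 1 so no torsion. So H_0 ≅ Z.
rank ∂_1 = 6, rank ∂_2 = 13 ⇒ b_1 = 21 − 6 − 13 = 2; all invariant factors of ∂_2 are 1 so no torsion. So H_1 ≅ Z^2.
rank ∂_2 = 13, rank ∂_3 = 0 ⇒ b_2 = 14 − 13 − 0 = 1. So H_2 ≅ Z.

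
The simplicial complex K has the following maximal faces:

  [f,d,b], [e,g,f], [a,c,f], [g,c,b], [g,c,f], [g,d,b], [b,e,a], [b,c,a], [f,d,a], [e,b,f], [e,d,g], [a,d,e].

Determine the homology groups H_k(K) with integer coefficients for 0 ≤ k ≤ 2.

We work with the vertex ordering a < b < c < d < e < f < g. The simplices of K, each written with vertices in increasing order, are:

  0-simplices (7): a, b, c, d, e, f, g
  1-simplices (18): ab, ac, ad, ae, af, bc, bd, be, bf, bg, cf, cg, de, df, dg, ef, eg, fg
  2-simplices (12): abc, abe, acf, ade, adf, bcg, bdf, bdg, bef, cfg, deg, efg

giving chain groups C_0 ≅ Z^7, C_1 ≅ Z^18, C_2 ≅ Z^12.

The boundary map ∂_1: C_1 → C_0 maps an edge to its endpoints' difference, ∂[p,q] = q − p. For instance
  ∂ad = d − a.
The resulting 7×18 matrix has rank 6, and its Smith normal form has invariant factors (1,1,1,1,1,1).

Boundary ∂_2: C_2 → C_1 acts by ∂[p,q,r] = [q,r] − [p,r] + [p,q]. For instance
  ∂cfg = fg − cg + cf,
  ∂ade = de − ae + ad.
As a 18×12 matrix over Z this has rank 12, with invariant factors (1,1,1,1,1,1,1,1,1,1,1,2).

Computing H_k = (kernel of ∂_k) / (image of ∂_{k+1}):

  H_0: rank C_0 − rank ∂_1 = 7 − 6 = 1, and the invariant factors of ∂_1 are all 1, so H_0 = Z.
  H_1: rank ker ∂_1 − rank ∂_2 = (18 − 6) − 12 = 0, and ∂_2 has invariant factor 2 > 1, so H_1 = Z/2.
  H_2: rank ker ∂_2 − rank ∂_3 = (12 − 12) − 0 = 0, and there is no ∂_3, so H_2 = 0.

H_0 ≅ Z,  H_1 ≅ Z/2,  H_2 = 0.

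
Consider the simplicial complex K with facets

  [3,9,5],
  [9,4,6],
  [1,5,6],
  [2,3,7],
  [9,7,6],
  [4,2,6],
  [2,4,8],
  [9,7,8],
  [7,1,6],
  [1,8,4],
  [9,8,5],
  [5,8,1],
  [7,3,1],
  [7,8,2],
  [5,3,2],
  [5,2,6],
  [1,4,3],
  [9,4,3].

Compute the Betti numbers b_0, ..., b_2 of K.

Take the total order 1 < 2 < 3 < 4 < 5 < 6 < 7 < 8 < 9 on the vertex set. Then K (dimension 2) consists of the simplices:

  0-simplices (9): [1], [2], [3], [4], [5], [6], [7], [8], [9]
  1-simplices (27): (27 of them)
  2-simplices (18): [1,3,4], [1,3,7], [1,4,8], [1,5,6], [1,5,8], [1,6,7], [2,3,5], [2,3,7], [2,4,6], [2,4,8], [2,5,6], [2,7,8], [3,4,9], [3,5,9], [4,6,9], [5,8,9], [6,7,9], [7,8,9]

giving chain groups C_0 ≅ Z^9, C_1 ≅ Z^27, C_2 ≅ Z^18.

The boundary map ∂_1: C_1 → C_0 is given by ∂[p,q] = [q] − [p]. For instance
  ∂[2,8] = [8] − [2].
As a 9×27 matrix over Z this has rank 8, with invariant factors (1,1,1,1,1,1,1,1).

The boundary map ∂_2: C_2 → C_1 sends each 2-simplex [p,q,r] to [q,r] − [p,r] + [p,q]. For instance
  ∂[2,3,7] = [3,7] − [2,7] + [2,3],
  ∂[2,7,8] = [7,8] − [2,8] + [2,7].
This gives a 27×18 integer matrix of rank 17; reducing to Smith normal form yields diagonal entries (1,1,1,1,1,1,1,1,1,1,1,1,1,1,1,1,1).

Reading off H_k = ker ∂_k / im ∂_{k+1}:

  H_0: rank C_0 − rank ∂_1 = 9 − 8 = 1, and the invariant factors of ∂_1 are all 1, so H_0 ≅ Z.
  H_1: rank ker ∂_1 − rank ∂_2 = (27 − 8) − 17 = 2, and the invariant factors of ∂_2 are all 1, so H_1 ≅ Z^2.
  H_2: rank ker ∂_2 − rank ∂_3 = (18 − 17) − 0 = 1, and there is no ∂_3, so H_2 ≅ Z.

Hence the Betti numbers are b_0 = 1, b_1 = 2, b_2 = 1.

b_0 = 1, b_1 = 2, b_2 = 1.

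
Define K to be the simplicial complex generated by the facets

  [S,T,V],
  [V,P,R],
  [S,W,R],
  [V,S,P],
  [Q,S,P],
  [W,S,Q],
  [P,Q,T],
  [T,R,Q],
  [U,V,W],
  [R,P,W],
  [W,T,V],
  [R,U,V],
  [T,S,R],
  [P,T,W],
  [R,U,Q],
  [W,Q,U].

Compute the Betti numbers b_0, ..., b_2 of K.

b_0 = 1, b_1 = 2, b_2 = 1.

Fix the vertex order P < Q < R < S < T < U < V < W and write every simplex with vertices in increasing order. Then dim K = 2 and the simplices of K are:

  0-simplices (8): P, Q, R, S, T, U, V, W
  1-simplices (24): PQ, PR, PS, PT, PV, PW, QR, QS, QT, QU, QW, RS, RT, RU, RV, RW, ST, SV, SW, TV, TW, UV, UW, VW
  2-simplices (16): PQS, PQT, PRV, PRW, PSV, PTW, QRT, QRU, QSW, QUW, RST, RSW, RUV, STV, TVW, UVW

so the chain groups are C_0 ≅ Z^8, C_1 ≅ Z^24, C_2 ≅ Z^16.

Boundary ∂_1: C_1 → C_0 maps an edge to its endpoints' difference, ∂[p,q] = q − p. For instance
  ∂QW = W − Q.
As a 8×24 matrix over Z this has rank 7, with invariant factors (1,1,1,1,1,1,1).

∂_2: C_2 → C_1 sends each 2-simplex [p,q,r] to [q,r] − [p,r] + [p,q]. For instance
  ∂PRW = RW − PW + PR,
  ∂QSW = SW − QW + QS.
This gives a 24×16 integer matrix of rank 15; reducing to Smith normal form yields diagonal entries (1,1,1,1,1,1,1,1,1,1,1,1,1,1,1).

Computing H_k = (kernel of ∂_k) / (image of ∂_{k+1}):

  H_0: rank C_0 − rank ∂_1 = 8 − 7 = 1, and the invariant factors of ∂_1 are all 1, so H_0 = Z.
  H_1: rank ker ∂_1 − rank ∂_2 = (24 − 7) − 15 = 2, and the invariant factors of ∂_2 are all 1, so H_1 = Z^2.
  H_2: rank ker ∂_2 − rank ∂_3 = (16 − 15) − 0 = 1, and there is no ∂_3, so H_2 = Z.

As a check, the Euler characteristic is 8 − 24 + 16 = 0, which agrees with 1 − 2 + 1 = 0.
(K is a triangulation of the torus T^2.)

Hence the Betti numbers are b_0 = 1, b_1 = 2, b_2 = 1.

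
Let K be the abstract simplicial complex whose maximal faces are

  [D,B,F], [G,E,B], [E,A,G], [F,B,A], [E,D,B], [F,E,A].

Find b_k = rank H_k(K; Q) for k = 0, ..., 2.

Fix the vertex order A < B < D < E < F < G and write every simplex with vertices in increasing order. Then dim K = 2 and the simplices of K are:

  0-simplices (6): A, B, D, E, F, G
  1-simplices (12): AB, AE, AF, AG, BD, BE, BF, BG, DE, DF, EF, EG
  2-simplices (6): ABF, AEF, AEG, BDE, BDF, BEG

so the chain groups are C_0 ≅ Z^6, C_1 ≅ Z^12, C_2 ≅ Z^6.

The boundary map ∂_1: C_1 → C_0 sends each edge [p,q] (with p < q) to q − p. For instance
  ∂BG = G − B.
The 6×12 boundary matrix has rank 5 and Smith normal form diag(1,1,1,1,1).

Boundary ∂_2: C_2 → C_1 acts by ∂[p,q,r] = [q,r] − [p,r] + [p,q]. For instance
  ∂ABF = BF − AF + AB,
  ∂BDF = DF − BF + BD.
The 12×6 boundary matrix has rank 6 and Smith normal form diag(1,1,1,1,1,1).

From H_k ≅ ker(∂_k) / im(∂_{k+1}) we obtain:

  H_0: rank C_0 − rank ∂_1 = 6 − 5 = 1, and the invariant factors of ∂_1 are all 1, so H_0 ≅ Z.
  H_1: rank ker ∂_1 − rank ∂_2 = (12 − 5) − 6 = 1, and the invariant factors of ∂_2 are all 1, so H_1 ≅ Z.
  H_2: rank ker ∂_2 − rank ∂_3 = (6 − 6) − 0 = 0, and there is no ∂_3, so H_2 ≅ 0.

Hence the Betti numbers are b_0 = 1, b_1 = 1, b_2 = 0.

b_0 = 1, b_1 = 1, b_2 = 0.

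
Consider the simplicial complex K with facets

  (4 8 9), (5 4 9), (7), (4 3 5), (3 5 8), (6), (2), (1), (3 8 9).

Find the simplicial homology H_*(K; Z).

H_0 = Z^5,  H_1 = Z,  H_2 = 0.

We work with the vertex ordering 1 < 2 < 3 < 4 < 5 < 6 < 7 < 8 < 9. The simplices of K, each written with vertices in increasing order, are:

  0-simplices (9): [1], [2], [3], [4], [5], [6], [7], [8], [9]
  1-simplices (10): [3,4], [3,5], [3,8], [3,9], [4,5], [4,8], [4,9], [5,8], [5,9], [8,9]
  2-simplices (5): [3,4,5], [3,5,8], [3,8,9], [4,5,9], [4,8,9]

Hence C_0 ≅ Z^9, C_1 ≅ Z^10, C_2 ≅ Z^5.

Boundary ∂_1: C_1 → C_0 is given by ∂[p,q] = [q] − [p].
This gives a 9×10 integer matrix of rank 4; reducing to Smith normal form yields diagonal entries (1,1,1,1).

Boundary ∂_2: C_2 → C_1 sends each 2-simplex [p,q,r] to [q,r] − [p,r] + [p,q]. For instance
  ∂[3,8,9] = [8,9] − [3,9] + [3,8],
  ∂[4,8,9] = [8,9] − [4,9] + [4,8].
The resulting 10×5 matrix has rank 5, and its Smith normal form has invariant factors (1,1,1,1,1).

From H_k ≅ ker(∂_k) / im(∂_{k+1}) we obtain:

  H_0: rank C_0 − rank ∂_1 = 9 − 4 = 5, and the invariant factors of ∂_1 are all 1, so H_0 = Z^5.
  H_1: rank ker ∂_1 − rank ∂_2 = (10 − 4) − 5 = 1, and the invariant factors of ∂_2 are all 1, so H_1 = Z.
  H_2: rank ker ∂_2 − rank ∂_3 = (5 − 5) − 0 = 0, and there is no ∂_3, so H_2 = 0.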